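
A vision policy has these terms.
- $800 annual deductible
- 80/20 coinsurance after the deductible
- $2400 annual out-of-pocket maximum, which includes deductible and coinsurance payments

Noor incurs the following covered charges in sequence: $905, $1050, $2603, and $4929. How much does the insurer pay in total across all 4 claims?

$7087

Bill 1, $905: $800 to deductible, leaving $105; coinsurance $105 × 20% = $21. Cost to member: $821. OOP to date $821. Insurer: $905 − $821 = $84.
Bill 2, $1050: 20% coinsurance on $1050 = $210. Member pays $210; OOP now $1031. Insurer: $1050 − $210 = $840.
Bill 3, $2603: 20% coinsurance on $2603 = $520.60. Member owes $520.60 (running OOP $1551.60). Insurer: $2603 − $520.60 = $2082.40.
Bill 4, $4929: deductible already satisfied, so member's share is 20% × $4929 = $985.80. Adding that to $1551.60 gives $2537.40, past the $2400 cap; member pays only $2400 − $1551.60 = $848.40. Plan pays $4929 − $848.40 = $4080.60.
Insurer total: $84 + $840 + $2082.40 + $4080.60 = $7087.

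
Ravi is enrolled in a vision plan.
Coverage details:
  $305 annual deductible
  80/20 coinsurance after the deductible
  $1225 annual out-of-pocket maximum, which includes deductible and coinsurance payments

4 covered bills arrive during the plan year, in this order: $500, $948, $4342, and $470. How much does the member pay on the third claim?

$691.40

Bill 1, $500: deductible takes $305, $195 remains; member's 20% is $39. Member pays $344; OOP now $344.
Bill 2, $948: deductible met; 20% of $948 = $189.60. Member owes $189.60 (running OOP $533.60).
Bill 3, $4342: deductible already satisfied, so member's share is 20% × $4342 = $868.40. That would push OOP to $1402, over the $1225 cap, so member pays $1225 − $533.60 = $691.40.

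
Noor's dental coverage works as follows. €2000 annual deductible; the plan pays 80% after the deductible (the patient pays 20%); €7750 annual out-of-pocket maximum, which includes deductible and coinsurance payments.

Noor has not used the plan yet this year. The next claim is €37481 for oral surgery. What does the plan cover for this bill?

Deductible not yet touched, so the first €2000 of the bill goes to the deductible.
That leaves €37481 − €2000 = €35481 for coinsurance.
Coinsurance: €35481 × 20% = €7096.20.
Patient responsibility before any cap: €2000 + €7096.20 = €9096.20.
Adding €9096.20 to the €0 already spent would give €9096.20, which exceeds the €7750 cap; the patient pays just €7750 − €0 = €7750.
The plan picks up €37481 − €7750 = €29731.

€29731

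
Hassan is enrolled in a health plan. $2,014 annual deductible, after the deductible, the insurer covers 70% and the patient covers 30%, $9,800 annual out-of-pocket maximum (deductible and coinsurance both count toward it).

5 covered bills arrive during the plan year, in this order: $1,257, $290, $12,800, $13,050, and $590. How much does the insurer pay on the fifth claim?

$418.90

Bill 1, $1,257: all of it applies to the deductible. Patient owes $1,257 (running OOP $1,257). Plan pays $1,257 − $1,257 = $0.
Bill 2, $290: fully absorbed by the deductible. Cost to patient: $290. OOP to date $1,547. Insurer: $290 − $290 = $0.
Bill 3, $12,800: deductible takes $467, $12,333 remains; coinsurance $12,333 × 30% = $3,699.90. Patient pays $4,166.90; OOP now $5,713.90. Plan pays $12,800 − $4,166.90 = $8,633.10.
Bill 4, $13,050: deductible met; 30% of $13,050 = $3,915. Patient pays $3,915; OOP now $9,628.90. Insurer: $13,050 − $3,915 = $9,135.
Bill 5, $590: deductible already satisfied, so patient's share is 30% × $590 = $177. Adding that to $9,628.90 gives $9,805.90, past the $9,800 cap; patient pays only $9,800 − $9,628.90 = $171.10. Plan pays $590 − $171.10 = $418.90.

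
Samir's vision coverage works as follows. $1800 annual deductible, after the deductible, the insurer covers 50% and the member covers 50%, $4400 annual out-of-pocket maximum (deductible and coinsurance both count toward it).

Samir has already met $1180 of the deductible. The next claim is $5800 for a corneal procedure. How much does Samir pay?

$3210

Deductible still to meet: $1800 − $1180 = $620.
The remaining $5180 (= $5800 − $620) moves to coinsurance.
50% of $5180 = $2590 falls to the member.
Member responsibility before any cap: $620 + $2590 = $3210.
Cumulative spending $1180 + $3210 = $4390 stays under the $4400 maximum.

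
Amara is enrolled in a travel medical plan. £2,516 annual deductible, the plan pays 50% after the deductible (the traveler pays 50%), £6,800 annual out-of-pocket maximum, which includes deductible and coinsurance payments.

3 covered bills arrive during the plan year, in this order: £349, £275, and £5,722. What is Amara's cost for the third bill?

Bill 1, £349: all of it applies to the deductible. Traveler pays £349; OOP now £349.
Bill 2, £275: all of it applies to the deductible. Traveler owes £275 (running OOP £624).
Bill 3, £5,722: deductible takes £1,892, £3,830 remains; coinsurance £3,830 × 50% = £1,915. Traveler pays £3,807; OOP now £4,431.

£3,807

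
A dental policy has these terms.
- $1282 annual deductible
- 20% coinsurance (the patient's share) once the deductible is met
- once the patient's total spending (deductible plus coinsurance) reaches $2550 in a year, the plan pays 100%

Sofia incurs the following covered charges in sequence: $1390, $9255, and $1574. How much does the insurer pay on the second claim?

$8008.60

Bill 1, $1390: $1282 to deductible, leaving $108; 20% of $108 = $21.60. Patient owes $1303.60 (running OOP $1303.60). Plan pays $1390 − $1303.60 = $86.40.
Bill 2, $9255: deductible met; 20% of $9255 = $1851. OOP would hit $3154.60 > $2550, so the cap limits the patient to $2550 − $1303.60 = $1246.40. Plan pays $9255 − $1246.40 = $8008.60.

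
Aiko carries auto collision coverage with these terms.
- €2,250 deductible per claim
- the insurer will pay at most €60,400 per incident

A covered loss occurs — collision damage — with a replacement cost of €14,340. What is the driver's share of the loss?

€2,250

After the deductible, €14,340 − €2,250 = €12,090 remains.
€12,090 is within the €60,400 limit, so the insurer pays €12,090.
The driver bears the rest of the original loss: €14,340 − €12,090 = €2,250.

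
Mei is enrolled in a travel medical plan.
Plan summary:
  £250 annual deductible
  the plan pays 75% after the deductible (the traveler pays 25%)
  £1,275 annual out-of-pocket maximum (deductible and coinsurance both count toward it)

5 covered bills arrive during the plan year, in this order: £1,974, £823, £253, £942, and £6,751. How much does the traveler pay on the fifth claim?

£89.50

Claim 1 (£1,974): deductible takes £250, £1,724 remains; coinsurance £1,724 × 25% = £431. Traveler pays £681; OOP now £681.
Claim 2 (£823): deductible already satisfied, so traveler's share is 25% × £823 = £205.75. Traveler pays £205.75; OOP now £886.75.
Claim 3 (£253): deductible already satisfied, so traveler's share is 25% × £253 = £63.25. Traveler owes £63.25 (running OOP £950).
Claim 4 (£942): deductible met; 25% of £942 = £235.50. Traveler owes £235.50 (running OOP £1,185.50).
Claim 5 (£6,751): 25% coinsurance on £6,751 = £1,687.75. OOP would hit £2,873.25 > £1,275, so the cap limits the traveler to £1,275 − £1,185.50 = £89.50.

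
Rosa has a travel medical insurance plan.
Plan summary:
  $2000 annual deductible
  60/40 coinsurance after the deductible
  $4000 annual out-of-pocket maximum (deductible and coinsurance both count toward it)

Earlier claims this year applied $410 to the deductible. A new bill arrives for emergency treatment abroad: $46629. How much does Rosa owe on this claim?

$3590

$410 of the $2000 deductible is already met, leaving $1590.
The remaining $45039 (= $46629 − $1590) moves to coinsurance.
40% of $45039 = $18015.60 falls to the traveler.
That puts the traveler's cost at $1590 + $18015.60 = $19605.60 before any cap.
That would bring total out-of-pocket to $20015.60, past the $4000 cap. The traveler is capped at $4000 − $410 = $3590 on this claim.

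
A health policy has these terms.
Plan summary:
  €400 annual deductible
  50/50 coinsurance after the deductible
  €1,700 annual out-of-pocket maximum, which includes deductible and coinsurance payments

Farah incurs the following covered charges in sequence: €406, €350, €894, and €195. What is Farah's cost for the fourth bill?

€97.50

Claim 1 — €406: €400 to deductible, leaving €6; patient's 50% is €3. Patient pays €403; OOP now €403.
Claim 2 — €350: 50% coinsurance on €350 = €175. Patient pays €175; OOP now €578.
Claim 3 — €894: deductible already satisfied, so patient's share is 50% × €894 = €447. Patient pays €447; OOP now €1,025.
Claim 4 — €195: 50% coinsurance on €195 = €97.50. Patient pays €97.50; OOP now €1,122.50.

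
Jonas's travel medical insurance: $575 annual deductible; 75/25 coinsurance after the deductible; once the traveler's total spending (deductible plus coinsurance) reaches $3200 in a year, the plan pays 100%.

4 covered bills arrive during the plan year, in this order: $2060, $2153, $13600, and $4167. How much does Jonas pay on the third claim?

#1 ($2060): deductible takes $575, $1485 remains; 25% of $1485 = $371.25. Traveler owes $946.25 (running OOP $946.25).
#2 ($2153): deductible already satisfied, so traveler's share is 25% × $2153 = $538.25. Traveler owes $538.25 (running OOP $1484.50).
#3 ($13600): 25% coinsurance on $13600 = $3400. Adding that to $1484.50 gives $4884.50, past the $3200 cap; traveler pays only $3200 − $1484.50 = $1715.50.

$1715.50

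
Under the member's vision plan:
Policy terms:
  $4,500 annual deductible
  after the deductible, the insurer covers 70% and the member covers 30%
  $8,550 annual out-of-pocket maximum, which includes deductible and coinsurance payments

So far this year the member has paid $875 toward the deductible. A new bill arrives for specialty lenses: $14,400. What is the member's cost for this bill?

$6,857.50

Deductible still to meet: $4,500 − $875 = $3,625.
That leaves $14,400 − $3,625 = $10,775 for coinsurance.
Coinsurance: $10,775 × 30% = $3,232.50.
Member responsibility before any cap: $3,625 + $3,232.50 = $6,857.50.
Total out-of-pocket so far would be $875 + $6,857.50 = $7,732.50, below the $8,550 cap — no reduction.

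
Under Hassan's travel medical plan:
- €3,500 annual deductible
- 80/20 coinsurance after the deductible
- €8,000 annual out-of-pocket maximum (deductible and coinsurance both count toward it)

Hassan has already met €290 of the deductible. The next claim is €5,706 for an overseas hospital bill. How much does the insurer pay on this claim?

Deductible still to meet: €3,500 − €290 = €3,210.
After the €3,210 deductible portion, €5,706 − €3,210 = €2,496 is subject to coinsurance.
Coinsurance: €2,496 × 20% = €499.20.
Traveler responsibility before any cap: €3,210 + €499.20 = €3,709.20.
Total out-of-pocket so far would be €290 + €3,709.20 = €3,999.20, below the €8,000 cap — no reduction.
The insurer covers the remainder: €5,706 − €3,709.20 = €1,996.80.

€1,996.80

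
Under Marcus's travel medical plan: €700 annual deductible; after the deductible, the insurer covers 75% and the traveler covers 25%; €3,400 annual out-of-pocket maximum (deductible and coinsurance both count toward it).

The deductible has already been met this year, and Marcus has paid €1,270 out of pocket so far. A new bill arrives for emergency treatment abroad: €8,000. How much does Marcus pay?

With the deductible met, the entire €8,000 is subject to coinsurance.
Coinsurance: €8,000 × 25% = €2,000.
Total out-of-pocket so far would be €1,270 + €2,000 = €3,270, below the €3,400 cap — no reduction.

€2,000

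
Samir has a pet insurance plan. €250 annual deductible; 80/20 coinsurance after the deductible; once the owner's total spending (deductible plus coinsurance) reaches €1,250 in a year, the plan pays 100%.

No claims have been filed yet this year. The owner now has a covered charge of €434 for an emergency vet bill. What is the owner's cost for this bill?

The full €250 deductible is still open; €250 of this bill applies to it.
The remaining €184 (= €434 − €250) moves to coinsurance.
20% of €184 = €36.80 falls to the owner.
So the owner owes €250 + €36.80 = €286.80 before any cap.
Cumulative spending €0 + €286.80 = €286.80 stays under the €1,250 maximum.

€286.80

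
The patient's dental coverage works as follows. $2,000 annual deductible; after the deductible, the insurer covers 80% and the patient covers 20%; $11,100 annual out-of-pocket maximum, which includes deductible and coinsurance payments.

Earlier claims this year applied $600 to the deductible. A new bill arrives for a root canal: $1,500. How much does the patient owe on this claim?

$1,420

Deductible still to meet: $2,000 − $600 = $1,400.
The remaining $100 (= $1,500 − $1,400) moves to coinsurance.
Coinsurance: $100 × 20% = $20.
Patient responsibility before any cap: $1,400 + $20 = $1,420.
Year-to-date out-of-pocket becomes $600 + $1,420 = $2,020, still under the $11,100 maximum, so no cap applies.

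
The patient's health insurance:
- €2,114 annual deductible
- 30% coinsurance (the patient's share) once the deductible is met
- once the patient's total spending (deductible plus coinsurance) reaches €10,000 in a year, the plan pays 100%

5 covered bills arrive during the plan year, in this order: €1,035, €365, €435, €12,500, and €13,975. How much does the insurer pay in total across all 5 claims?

#1 (€1,035): entire amount goes to the deductible. Cost to patient: €1,035. OOP to date €1,035. Insurer: €1,035 − €1,035 = €0.
#2 (€365): fully absorbed by the deductible. Patient pays €365; OOP now €1,400. Plan pays €365 − €365 = €0.
#3 (€435): fully absorbed by the deductible. Cost to patient: €435. OOP to date €1,835. Plan pays €435 − €435 = €0.
#4 (€12,500): deductible takes €279, €12,221 remains; patient's 30% is €3,666.30. Patient owes €3,945.30 (running OOP €5,780.30). Plan pays €12,500 − €3,945.30 = €8,554.70.
#5 (€13,975): deductible met; 30% of €13,975 = €4,192.50. Patient pays €4,192.50; OOP now €9,972.80. Insurer: €13,975 − €4,192.50 = €9,782.50.
Insurer total: €0 + €0 + €0 + €8,554.70 + €9,782.50 = €18,337.20.

€18,337.20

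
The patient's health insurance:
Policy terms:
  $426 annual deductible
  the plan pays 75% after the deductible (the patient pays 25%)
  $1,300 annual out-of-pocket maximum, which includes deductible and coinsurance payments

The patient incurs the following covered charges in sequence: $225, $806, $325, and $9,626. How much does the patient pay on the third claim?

#1 ($225): entire amount goes to the deductible. Patient pays $225; OOP now $225.
#2 ($806): $201 finishes the deductible; $605 goes to coinsurance; patient's 25% is $151.25. Patient pays $352.25; OOP now $577.25.
#3 ($325): deductible met; 25% of $325 = $81.25. Patient owes $81.25 (running OOP $658.50).

$81.25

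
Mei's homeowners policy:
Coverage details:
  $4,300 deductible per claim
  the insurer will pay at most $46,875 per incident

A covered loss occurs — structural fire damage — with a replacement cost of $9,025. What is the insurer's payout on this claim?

$4,725

After the deductible, $9,025 − $4,300 = $4,725 remains.
That's under the $46,875 cap, so the insurer reimburses the full $4,725.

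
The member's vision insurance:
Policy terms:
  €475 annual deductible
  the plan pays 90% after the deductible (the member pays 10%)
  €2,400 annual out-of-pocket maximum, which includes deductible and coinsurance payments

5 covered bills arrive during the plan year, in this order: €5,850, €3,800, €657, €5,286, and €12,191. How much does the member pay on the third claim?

Claim 1 — €5,850: €475 to deductible, leaving €5,375; member's 10% is €537.50. Member pays €1,012.50; OOP now €1,012.50.
Claim 2 — €3,800: deductible met; 10% of €3,800 = €380. Member pays €380; OOP now €1,392.50.
Claim 3 — €657: deductible met; 10% of €657 = €65.70. Member owes €65.70 (running OOP €1,458.20).

€65.70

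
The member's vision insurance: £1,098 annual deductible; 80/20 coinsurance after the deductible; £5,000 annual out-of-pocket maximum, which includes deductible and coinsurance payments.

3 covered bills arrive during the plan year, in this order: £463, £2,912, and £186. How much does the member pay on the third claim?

£37.20

Bill 1, £463: all of it applies to the deductible. Member owes £463 (running OOP £463).
Bill 2, £2,912: deductible takes £635, £2,277 remains; 20% of £2,277 = £455.40. Cost to member: £1,090.40. OOP to date £1,553.40.
Bill 3, £186: 20% coinsurance on £186 = £37.20. Cost to member: £37.20. OOP to date £1,590.60.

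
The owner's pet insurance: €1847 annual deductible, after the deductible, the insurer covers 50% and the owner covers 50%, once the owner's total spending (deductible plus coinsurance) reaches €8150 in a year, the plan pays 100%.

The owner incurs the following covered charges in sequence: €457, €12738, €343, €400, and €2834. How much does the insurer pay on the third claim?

€171.50

Bill 1, €457: all of it applies to the deductible. Cost to owner: €457. OOP to date €457. Insurer: €457 − €457 = €0.
Bill 2, €12738: €1390 to deductible, leaving €11348; 50% of €11348 = €5674. Cost to owner: €7064. OOP to date €7521. Insurer: €12738 − €7064 = €5674.
Bill 3, €343: deductible met; 50% of €343 = €171.50. Cost to owner: €171.50. OOP to date €7692.50. Insurer: €343 − €171.50 = €171.50.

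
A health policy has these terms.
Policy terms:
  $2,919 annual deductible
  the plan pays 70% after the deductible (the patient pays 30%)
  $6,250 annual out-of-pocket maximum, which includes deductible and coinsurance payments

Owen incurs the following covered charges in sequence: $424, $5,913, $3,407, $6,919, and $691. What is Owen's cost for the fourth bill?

Bill 1, $424: fully absorbed by the deductible. Patient owes $424 (running OOP $424).
Bill 2, $5,913: deductible takes $2,495, $3,418 remains; 30% of $3,418 = $1,025.40. Cost to patient: $3,520.40. OOP to date $3,944.40.
Bill 3, $3,407: 30% coinsurance on $3,407 = $1,022.10. Cost to patient: $1,022.10. OOP to date $4,966.50.
Bill 4, $6,919: 30% coinsurance on $6,919 = $2,075.70. OOP would hit $7,042.20 > $6,250, so the cap limits the patient to $6,250 − $4,966.50 = $1,283.50.

$1,283.50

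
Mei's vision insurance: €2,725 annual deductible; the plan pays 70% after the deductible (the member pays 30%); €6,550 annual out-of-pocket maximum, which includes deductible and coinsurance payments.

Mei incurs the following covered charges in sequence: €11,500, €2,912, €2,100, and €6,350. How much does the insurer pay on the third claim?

€1,781.10

Claim 1 (€11,500): deductible takes €2,725, €8,775 remains; member's 30% is €2,632.50. Member pays €5,357.50; OOP now €5,357.50. Insurer: €11,500 − €5,357.50 = €6,142.50.
Claim 2 (€2,912): 30% coinsurance on €2,912 = €873.60. Member pays €873.60; OOP now €6,231.10. Insurer: €2,912 − €873.60 = €2,038.40.
Claim 3 (€2,100): deductible already satisfied, so member's share is 30% × €2,100 = €630. Adding that to €6,231.10 gives €6,861.10, past the €6,550 cap; member pays only €6,550 − €6,231.10 = €318.90. Insurer: €2,100 − €318.90 = €1,781.10.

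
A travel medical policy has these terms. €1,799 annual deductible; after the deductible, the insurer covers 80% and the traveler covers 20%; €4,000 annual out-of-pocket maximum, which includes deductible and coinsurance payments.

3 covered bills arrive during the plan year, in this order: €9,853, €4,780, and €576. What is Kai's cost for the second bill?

Claim 1 — €9,853: €1,799 finishes the deductible; €8,054 goes to coinsurance; 20% of €8,054 = €1,610.80. Traveler owes €3,409.80 (running OOP €3,409.80).
Claim 2 — €4,780: deductible met; 20% of €4,780 = €956. Adding that to €3,409.80 gives €4,365.80, past the €4,000 cap; traveler pays only €4,000 − €3,409.80 = €590.20.

€590.20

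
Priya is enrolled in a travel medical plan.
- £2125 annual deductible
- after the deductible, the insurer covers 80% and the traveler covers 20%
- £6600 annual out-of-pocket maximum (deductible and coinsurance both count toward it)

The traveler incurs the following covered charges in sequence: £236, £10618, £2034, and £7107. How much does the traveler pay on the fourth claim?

£1421.40

Bill 1, £236: all of it applies to the deductible. Traveler pays £236; OOP now £236.
Bill 2, £10618: £1889 finishes the deductible; £8729 goes to coinsurance; traveler's 20% is £1745.80. Traveler pays £3634.80; OOP now £3870.80.
Bill 3, £2034: 20% coinsurance on £2034 = £406.80. Traveler owes £406.80 (running OOP £4277.60).
Bill 4, £7107: deductible already satisfied, so traveler's share is 20% × £7107 = £1421.40. Cost to traveler: £1421.40. OOP to date £5699.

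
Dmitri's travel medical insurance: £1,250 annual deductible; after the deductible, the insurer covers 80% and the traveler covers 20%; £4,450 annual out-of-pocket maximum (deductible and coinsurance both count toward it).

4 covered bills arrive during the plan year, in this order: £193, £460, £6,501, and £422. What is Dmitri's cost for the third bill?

£1,777.80

Claim 1 — £193: fully absorbed by the deductible. Traveler pays £193; OOP now £193.
Claim 2 — £460: entire amount goes to the deductible. Traveler pays £460; OOP now £653.
Claim 3 — £6,501: deductible takes £597, £5,904 remains; traveler's 20% is £1,180.80. Traveler pays £1,777.80; OOP now £2,430.80.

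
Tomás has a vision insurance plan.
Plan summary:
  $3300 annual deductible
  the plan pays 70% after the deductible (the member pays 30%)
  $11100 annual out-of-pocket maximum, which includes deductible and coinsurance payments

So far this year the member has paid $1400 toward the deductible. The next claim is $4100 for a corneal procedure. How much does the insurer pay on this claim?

$1540

Remaining deductible: $3300 − $1400 = $1900.
After the $1900 deductible portion, $4100 − $1900 = $2200 is subject to coinsurance.
30% of $2200 = $660 falls to the member.
So the member owes $1900 + $660 = $2560 before any cap.
Cumulative spending $1400 + $2560 = $3960 stays under the $11100 maximum.
The insurer covers the remainder: $4100 − $2560 = $1540.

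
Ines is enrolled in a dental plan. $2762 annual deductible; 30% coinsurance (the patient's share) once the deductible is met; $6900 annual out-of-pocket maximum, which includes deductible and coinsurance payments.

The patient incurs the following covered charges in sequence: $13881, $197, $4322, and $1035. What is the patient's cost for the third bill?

$743.20

Claim 1 — $13881: deductible takes $2762, $11119 remains; patient's 30% is $3335.70. Cost to patient: $6097.70. OOP to date $6097.70.
Claim 2 — $197: deductible met; 30% of $197 = $59.10. Patient pays $59.10; OOP now $6156.80.
Claim 3 — $4322: 30% coinsurance on $4322 = $1296.60. Adding that to $6156.80 gives $7453.40, past the $6900 cap; patient pays only $6900 − $6156.80 = $743.20.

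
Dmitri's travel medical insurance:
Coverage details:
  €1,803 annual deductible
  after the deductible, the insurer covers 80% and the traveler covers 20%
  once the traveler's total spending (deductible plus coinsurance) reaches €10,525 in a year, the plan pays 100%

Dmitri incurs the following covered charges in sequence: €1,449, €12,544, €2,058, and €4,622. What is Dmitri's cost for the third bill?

Bill 1, €1,449: fully absorbed by the deductible. Cost to traveler: €1,449. OOP to date €1,449.
Bill 2, €12,544: deductible takes €354, €12,190 remains; traveler's 20% is €2,438. Cost to traveler: €2,792. OOP to date €4,241.
Bill 3, €2,058: deductible already satisfied, so traveler's share is 20% × €2,058 = €411.60. Traveler owes €411.60 (running OOP €4,652.60).

€411.60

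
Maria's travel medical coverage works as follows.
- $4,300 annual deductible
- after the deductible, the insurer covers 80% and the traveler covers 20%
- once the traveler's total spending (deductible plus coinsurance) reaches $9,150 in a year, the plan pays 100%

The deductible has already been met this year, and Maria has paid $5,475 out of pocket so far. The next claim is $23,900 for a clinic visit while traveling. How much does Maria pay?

$3,675

With the deductible met, the entire $23,900 is subject to coinsurance.
Coinsurance: $23,900 × 20% = $4,780.
Adding $4,780 to the $5,475 already spent would give $10,255, which exceeds the $9,150 cap; the traveler pays just $9,150 − $5,475 = $3,675.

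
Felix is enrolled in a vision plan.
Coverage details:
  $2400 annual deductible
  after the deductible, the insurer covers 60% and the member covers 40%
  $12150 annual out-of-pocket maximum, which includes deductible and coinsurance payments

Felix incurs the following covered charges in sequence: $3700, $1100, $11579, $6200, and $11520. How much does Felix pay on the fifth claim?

$1678.40

#1 ($3700): $2400 finishes the deductible; $1300 goes to coinsurance; coinsurance $1300 × 40% = $520. Member pays $2920; OOP now $2920.
#2 ($1100): deductible met; 40% of $1100 = $440. Cost to member: $440. OOP to date $3360.
#3 ($11579): deductible met; 40% of $11579 = $4631.60. Cost to member: $4631.60. OOP to date $7991.60.
#4 ($6200): deductible met; 40% of $6200 = $2480. Cost to member: $2480. OOP to date $10471.60.
#5 ($11520): 40% coinsurance on $11520 = $4608. OOP would hit $15079.60 > $12150, so the cap limits the member to $12150 − $10471.60 = $1678.40.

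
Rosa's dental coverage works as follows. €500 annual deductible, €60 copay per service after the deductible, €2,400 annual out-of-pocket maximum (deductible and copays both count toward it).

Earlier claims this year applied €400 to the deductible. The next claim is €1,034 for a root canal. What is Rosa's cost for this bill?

€160

Deductible still to meet: €500 − €400 = €100.
The remaining €934 (= €1,034 − €100) moves to the copay.
Copay on this service: €60.
That puts the patient's cost at €100 + €60 = €160 before any cap.
Total out-of-pocket so far would be €400 + €160 = €560, below the €2,400 cap — no reduction.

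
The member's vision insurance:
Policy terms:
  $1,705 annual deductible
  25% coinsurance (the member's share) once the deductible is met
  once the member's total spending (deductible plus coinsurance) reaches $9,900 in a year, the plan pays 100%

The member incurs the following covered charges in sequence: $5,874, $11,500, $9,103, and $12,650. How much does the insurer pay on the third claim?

Claim 1 — $5,874: $1,705 to deductible, leaving $4,169; member's 25% is $1,042.25. Member pays $2,747.25; OOP now $2,747.25. Insurer: $5,874 − $2,747.25 = $3,126.75.
Claim 2 — $11,500: deductible already satisfied, so member's share is 25% × $11,500 = $2,875. Cost to member: $2,875. OOP to date $5,622.25. Insurer: $11,500 − $2,875 = $8,625.
Claim 3 — $9,103: deductible already satisfied, so member's share is 25% × $9,103 = $2,275.75. Cost to member: $2,275.75. OOP to date $7,898. Insurer: $9,103 − $2,275.75 = $6,827.25.

$6,827.25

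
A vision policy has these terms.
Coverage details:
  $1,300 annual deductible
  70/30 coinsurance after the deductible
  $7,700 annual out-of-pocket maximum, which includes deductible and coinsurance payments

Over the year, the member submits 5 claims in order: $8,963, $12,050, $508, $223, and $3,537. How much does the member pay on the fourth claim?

Claim 1 — $8,963: $1,300 to deductible, leaving $7,663; 30% of $7,663 = $2,298.90. Member owes $3,598.90 (running OOP $3,598.90).
Claim 2 — $12,050: 30% coinsurance on $12,050 = $3,615. Cost to member: $3,615. OOP to date $7,213.90.
Claim 3 — $508: deductible met; 30% of $508 = $152.40. Cost to member: $152.40. OOP to date $7,366.30.
Claim 4 — $223: 30% coinsurance on $223 = $66.90. Member pays $66.90; OOP now $7,433.20.

$66.90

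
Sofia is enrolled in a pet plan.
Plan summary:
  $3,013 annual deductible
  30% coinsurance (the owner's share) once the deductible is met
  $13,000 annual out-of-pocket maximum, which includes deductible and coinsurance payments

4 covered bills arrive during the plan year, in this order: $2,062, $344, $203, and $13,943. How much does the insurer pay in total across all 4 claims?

$9,477.30

Claim 1 — $2,062: fully absorbed by the deductible. Owner owes $2,062 (running OOP $2,062). Insurer: $2,062 − $2,062 = $0.
Claim 2 — $344: entire amount goes to the deductible. Owner owes $344 (running OOP $2,406). Plan pays $344 − $344 = $0.
Claim 3 — $203: fully absorbed by the deductible. Owner pays $203; OOP now $2,609. Insurer: $203 − $203 = $0.
Claim 4 — $13,943: $404 finishes the deductible; $13,539 goes to coinsurance; owner's 30% is $4,061.70. Owner pays $4,465.70; OOP now $7,074.70. Insurer: $13,943 − $4,465.70 = $9,477.30.
Insurer total: $0 + $0 + $0 + $9,477.30 = $9,477.30.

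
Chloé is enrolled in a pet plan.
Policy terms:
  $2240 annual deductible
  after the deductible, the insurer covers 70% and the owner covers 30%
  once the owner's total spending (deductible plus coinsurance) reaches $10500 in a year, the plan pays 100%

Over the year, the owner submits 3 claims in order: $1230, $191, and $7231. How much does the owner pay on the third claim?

$2742.60

Claim 1 ($1230): fully absorbed by the deductible. Cost to owner: $1230. OOP to date $1230.
Claim 2 ($191): fully absorbed by the deductible. Owner pays $191; OOP now $1421.
Claim 3 ($7231): deductible takes $819, $6412 remains; 30% of $6412 = $1923.60. Cost to owner: $2742.60. OOP to date $4163.60.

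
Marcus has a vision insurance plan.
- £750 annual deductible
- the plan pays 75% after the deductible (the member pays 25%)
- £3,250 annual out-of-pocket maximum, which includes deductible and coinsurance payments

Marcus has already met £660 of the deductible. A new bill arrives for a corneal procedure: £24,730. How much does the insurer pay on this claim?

Remaining deductible: £750 − £660 = £90.
That leaves £24,730 − £90 = £24,640 for coinsurance.
Coinsurance: £24,640 × 25% = £6,160.
That puts the member's cost at £90 + £6,160 = £6,250 before any cap.
Year-to-date out-of-pocket would reach £660 + £6,250 = £6,910, above the £3,250 maximum, so the member pays only £3,250 − £660 = £2,590.
Insurer pays the balance: £24,730 − £2,590 = £22,140.

£22,140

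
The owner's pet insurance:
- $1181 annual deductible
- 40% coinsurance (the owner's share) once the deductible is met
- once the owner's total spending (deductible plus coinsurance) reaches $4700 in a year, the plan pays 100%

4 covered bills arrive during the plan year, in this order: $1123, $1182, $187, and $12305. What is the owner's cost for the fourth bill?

$2994.60

Bill 1, $1123: all of it applies to the deductible. Cost to owner: $1123. OOP to date $1123.
Bill 2, $1182: $58 to deductible, leaving $1124; 40% of $1124 = $449.60. Owner pays $507.60; OOP now $1630.60.
Bill 3, $187: deductible already satisfied, so owner's share is 40% × $187 = $74.80. Cost to owner: $74.80. OOP to date $1705.40.
Bill 4, $12305: deductible already satisfied, so owner's share is 40% × $12305 = $4922. Adding that to $1705.40 gives $6627.40, past the $4700 cap; owner pays only $4700 − $1705.40 = $2994.60.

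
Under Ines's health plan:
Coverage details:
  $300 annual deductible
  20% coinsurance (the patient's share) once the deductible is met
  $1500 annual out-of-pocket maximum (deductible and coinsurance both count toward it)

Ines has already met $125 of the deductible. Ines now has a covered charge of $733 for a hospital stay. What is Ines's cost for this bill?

$286.60

Deductible still to meet: $300 − $125 = $175.
That leaves $733 − $175 = $558 for coinsurance.
20% of $558 = $111.60 falls to the patient.
So the patient owes $175 + $111.60 = $286.60 before any cap.
Total out-of-pocket so far would be $125 + $286.60 = $411.60, below the $1500 cap — no reduction.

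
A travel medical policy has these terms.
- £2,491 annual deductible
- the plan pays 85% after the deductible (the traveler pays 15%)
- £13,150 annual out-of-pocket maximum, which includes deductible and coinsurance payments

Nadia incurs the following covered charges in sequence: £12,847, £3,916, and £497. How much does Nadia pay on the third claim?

#1 (£12,847): deductible takes £2,491, £10,356 remains; coinsurance £10,356 × 15% = £1,553.40. Traveler owes £4,044.40 (running OOP £4,044.40).
#2 (£3,916): deductible met; 15% of £3,916 = £587.40. Cost to traveler: £587.40. OOP to date £4,631.80.
#3 (£497): deductible already satisfied, so traveler's share is 15% × £497 = £74.55. Traveler pays £74.55; OOP now £4,706.35.

£74.55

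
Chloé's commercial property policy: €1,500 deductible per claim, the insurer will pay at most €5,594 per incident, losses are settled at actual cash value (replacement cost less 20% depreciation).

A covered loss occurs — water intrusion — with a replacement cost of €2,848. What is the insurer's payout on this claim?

€778.40

Actual cash value after 20% depreciation: €2,848 × 80% = €2,278.40.
Less the €1,500 deductible: €2,278.40 − €1,500 = €778.40.
€778.40 is within the €5,594 limit, so the insurer pays €778.40.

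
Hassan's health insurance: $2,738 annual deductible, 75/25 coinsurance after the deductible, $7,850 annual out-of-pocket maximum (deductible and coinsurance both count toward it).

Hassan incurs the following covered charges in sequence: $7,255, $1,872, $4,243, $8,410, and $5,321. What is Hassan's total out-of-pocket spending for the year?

$7,850

Bill 1, $7,255: $2,738 finishes the deductible; $4,517 goes to coinsurance; patient's 25% is $1,129.25. Patient pays $3,867.25; OOP now $3,867.25.
Bill 2, $1,872: 25% coinsurance on $1,872 = $468. Patient pays $468; OOP now $4,335.25.
Bill 3, $4,243: 25% coinsurance on $4,243 = $1,060.75. Patient pays $1,060.75; OOP now $5,396.
Bill 4, $8,410: 25% coinsurance on $8,410 = $2,102.50. Cost to patient: $2,102.50. OOP to date $7,498.50.
Bill 5, $5,321: 25% coinsurance on $5,321 = $1,330.25. That would push OOP to $8,828.75, over the $7,850 cap, so patient pays $7,850 − $7,498.50 = $351.50.
Summing the patient's payments: $3,867.25 + $468 + $1,060.75 + $2,102.50 + $351.50 = $7,850.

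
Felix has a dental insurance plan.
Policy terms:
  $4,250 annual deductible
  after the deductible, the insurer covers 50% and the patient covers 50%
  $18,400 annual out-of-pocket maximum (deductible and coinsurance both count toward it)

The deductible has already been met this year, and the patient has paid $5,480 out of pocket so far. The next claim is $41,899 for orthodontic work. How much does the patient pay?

The deductible is already satisfied, so the full bill goes to coinsurance.
50% of $41,899 = $20,949.50 falls to the patient.
Year-to-date out-of-pocket would reach $5,480 + $20,949.50 = $26,429.50, above the $18,400 maximum, so the patient pays only $18,400 − $5,480 = $12,920.

$12,920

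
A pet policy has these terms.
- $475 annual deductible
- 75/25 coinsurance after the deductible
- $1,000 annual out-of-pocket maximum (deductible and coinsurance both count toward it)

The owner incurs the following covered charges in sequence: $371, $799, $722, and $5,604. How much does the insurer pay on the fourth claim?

$5,433.25

#1 ($371): all of it applies to the deductible. Cost to owner: $371. OOP to date $371. Plan pays $371 − $371 = $0.
#2 ($799): $104 finishes the deductible; $695 goes to coinsurance; 25% of $695 = $173.75. Owner pays $277.75; OOP now $648.75. Plan pays $799 − $277.75 = $521.25.
#3 ($722): deductible already satisfied, so owner's share is 25% × $722 = $180.50. Owner owes $180.50 (running OOP $829.25). Plan pays $722 − $180.50 = $541.50.
#4 ($5,604): deductible met; 25% of $5,604 = $1,401. That would push OOP to $2,230.25, over the $1,000 cap, so owner pays $1,000 − $829.25 = $170.75. Plan pays $5,604 − $170.75 = $5,433.25.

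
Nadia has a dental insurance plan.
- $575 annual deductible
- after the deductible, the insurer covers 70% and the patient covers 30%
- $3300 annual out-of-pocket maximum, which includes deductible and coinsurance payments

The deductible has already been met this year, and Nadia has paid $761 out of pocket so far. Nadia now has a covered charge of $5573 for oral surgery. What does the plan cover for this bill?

The deductible is already satisfied, so the full bill goes to coinsurance.
Patient's 30% share of $5573 is $1671.90.
Cumulative spending $761 + $1671.90 = $2432.90 stays under the $3300 maximum.
The plan picks up $5573 − $1671.90 = $3901.10.

$3901.10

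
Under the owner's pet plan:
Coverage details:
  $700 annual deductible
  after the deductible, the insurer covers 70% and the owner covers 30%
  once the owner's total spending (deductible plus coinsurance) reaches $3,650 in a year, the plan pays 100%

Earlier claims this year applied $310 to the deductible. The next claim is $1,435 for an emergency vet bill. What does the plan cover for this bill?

Deductible still to meet: $700 − $310 = $390.
The remaining $1,045 (= $1,435 − $390) moves to coinsurance.
Coinsurance: $1,045 × 30% = $313.50.
So the owner owes $390 + $313.50 = $703.50 before any cap.
Year-to-date out-of-pocket becomes $310 + $703.50 = $1,013.50, still under the $3,650 maximum, so no cap applies.
The insurer covers the remainder: $1,435 − $703.50 = $731.50.

$731.50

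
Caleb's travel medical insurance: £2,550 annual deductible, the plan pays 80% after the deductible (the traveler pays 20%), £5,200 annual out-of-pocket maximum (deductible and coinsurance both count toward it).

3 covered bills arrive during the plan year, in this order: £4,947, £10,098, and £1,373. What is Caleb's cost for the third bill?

£151

Bill 1, £4,947: deductible takes £2,550, £2,397 remains; traveler's 20% is £479.40. Cost to traveler: £3,029.40. OOP to date £3,029.40.
Bill 2, £10,098: deductible met; 20% of £10,098 = £2,019.60. Traveler pays £2,019.60; OOP now £5,049.
Bill 3, £1,373: 20% coinsurance on £1,373 = £274.60. Adding that to £5,049 gives £5,323.60, past the £5,200 cap; traveler pays only £5,200 − £5,049 = £151.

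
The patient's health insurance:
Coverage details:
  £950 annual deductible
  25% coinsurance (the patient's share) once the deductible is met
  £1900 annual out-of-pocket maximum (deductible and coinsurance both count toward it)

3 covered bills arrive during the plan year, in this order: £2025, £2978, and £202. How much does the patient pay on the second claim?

#1 (£2025): £950 to deductible, leaving £1075; coinsurance £1075 × 25% = £268.75. Cost to patient: £1218.75. OOP to date £1218.75.
#2 (£2978): deductible already satisfied, so patient's share is 25% × £2978 = £744.50. Adding that to £1218.75 gives £1963.25, past the £1900 cap; patient pays only £1900 − £1218.75 = £681.25.

£681.25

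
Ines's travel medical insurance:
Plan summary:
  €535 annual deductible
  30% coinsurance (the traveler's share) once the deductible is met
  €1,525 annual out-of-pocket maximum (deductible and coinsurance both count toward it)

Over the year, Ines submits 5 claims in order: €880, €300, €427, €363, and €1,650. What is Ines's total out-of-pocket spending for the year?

Bill 1, €880: €535 to deductible, leaving €345; coinsurance €345 × 30% = €103.50. Traveler pays €638.50; OOP now €638.50.
Bill 2, €300: deductible already satisfied, so traveler's share is 30% × €300 = €90. Cost to traveler: €90. OOP to date €728.50.
Bill 3, €427: deductible met; 30% of €427 = €128.10. Cost to traveler: €128.10. OOP to date €856.60.
Bill 4, €363: deductible met; 30% of €363 = €108.90. Traveler owes €108.90 (running OOP €965.50).
Bill 5, €1,650: 30% coinsurance on €1,650 = €495. Traveler owes €495 (running OOP €1,460.50).
Summing the traveler's payments: €638.50 + €90 + €128.10 + €108.90 + €495 = €1,460.50.

€1,460.50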